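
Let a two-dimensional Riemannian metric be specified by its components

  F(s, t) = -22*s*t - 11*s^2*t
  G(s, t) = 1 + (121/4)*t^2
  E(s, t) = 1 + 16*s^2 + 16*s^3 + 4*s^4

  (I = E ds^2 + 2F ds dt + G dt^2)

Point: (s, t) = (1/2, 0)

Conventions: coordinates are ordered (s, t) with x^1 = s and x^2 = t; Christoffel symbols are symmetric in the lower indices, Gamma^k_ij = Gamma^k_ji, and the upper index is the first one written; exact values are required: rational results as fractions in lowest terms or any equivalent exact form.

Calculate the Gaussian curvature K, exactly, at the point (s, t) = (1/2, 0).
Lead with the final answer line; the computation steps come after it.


Answer: K = -528/841

E = 29/4, F = 0, G = 1, EG - F^2 = 29/4 at the point
E_s = 30, E_t = 0, F_s = 0, F_t = -55/4, G_s = 0, G_t = 0
E_tt = 0, F_st = -33, G_ss = 0
Apply the Brioschi formula K = (det M1 - det M2)/(EG - F^2)^2 over the derivative matrices of E, F, G.
M1 = [[-E_tt/2 + F_st - G_ss/2, E_s/2, F_s - E_t/2], [F_t - G_s/2, E, F], [G_t/2, F, G]] = [[-33, 15, 0], [-55/4, 29/4, 0], [0, 0, 1]]; det M1 = -33
M2 = [[0, E_t/2, G_s/2], [E_t/2, E, F], [G_s/2, F, G]] = [[0, 0, 0], [0, 29/4, 0], [0, 0, 1]]; det M2 = 0
det M1 - det M2 = -33; K = -33 / (29/4)^2 = -528/841


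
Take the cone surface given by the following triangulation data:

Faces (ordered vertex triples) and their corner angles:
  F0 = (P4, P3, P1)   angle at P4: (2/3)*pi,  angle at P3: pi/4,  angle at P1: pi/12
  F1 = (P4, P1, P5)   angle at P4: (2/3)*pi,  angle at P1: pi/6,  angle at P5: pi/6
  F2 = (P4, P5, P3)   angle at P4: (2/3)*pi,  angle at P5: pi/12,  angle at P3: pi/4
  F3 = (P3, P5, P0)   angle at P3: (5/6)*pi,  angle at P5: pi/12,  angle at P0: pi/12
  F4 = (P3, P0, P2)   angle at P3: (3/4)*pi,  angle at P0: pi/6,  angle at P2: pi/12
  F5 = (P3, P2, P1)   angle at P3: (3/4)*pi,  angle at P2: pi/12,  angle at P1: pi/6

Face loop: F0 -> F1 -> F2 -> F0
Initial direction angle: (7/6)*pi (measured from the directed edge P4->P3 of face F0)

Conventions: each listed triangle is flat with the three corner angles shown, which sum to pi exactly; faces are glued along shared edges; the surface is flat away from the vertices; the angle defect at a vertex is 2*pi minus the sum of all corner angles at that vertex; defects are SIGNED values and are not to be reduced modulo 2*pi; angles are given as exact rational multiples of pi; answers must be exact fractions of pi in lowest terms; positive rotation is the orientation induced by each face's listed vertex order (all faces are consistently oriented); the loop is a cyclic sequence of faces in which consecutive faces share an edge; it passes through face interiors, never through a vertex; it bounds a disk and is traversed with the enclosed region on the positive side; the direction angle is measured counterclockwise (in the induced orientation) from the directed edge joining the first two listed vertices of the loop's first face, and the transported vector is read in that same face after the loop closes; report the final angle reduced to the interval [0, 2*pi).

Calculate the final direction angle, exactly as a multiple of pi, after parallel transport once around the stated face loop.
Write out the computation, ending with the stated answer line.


enclosed vertex P4: corner angles sum to 2*pi, defect = 2*pi - 2*pi = 0
adding the enclosed defects to the starting angle (mod 2*pi, induced orientation) gives the holonomy
final angle = (7/6)*pi + 0 = (7/6)*pi (mod 2*pi)

Answer: final direction angle = (7/6)*pi


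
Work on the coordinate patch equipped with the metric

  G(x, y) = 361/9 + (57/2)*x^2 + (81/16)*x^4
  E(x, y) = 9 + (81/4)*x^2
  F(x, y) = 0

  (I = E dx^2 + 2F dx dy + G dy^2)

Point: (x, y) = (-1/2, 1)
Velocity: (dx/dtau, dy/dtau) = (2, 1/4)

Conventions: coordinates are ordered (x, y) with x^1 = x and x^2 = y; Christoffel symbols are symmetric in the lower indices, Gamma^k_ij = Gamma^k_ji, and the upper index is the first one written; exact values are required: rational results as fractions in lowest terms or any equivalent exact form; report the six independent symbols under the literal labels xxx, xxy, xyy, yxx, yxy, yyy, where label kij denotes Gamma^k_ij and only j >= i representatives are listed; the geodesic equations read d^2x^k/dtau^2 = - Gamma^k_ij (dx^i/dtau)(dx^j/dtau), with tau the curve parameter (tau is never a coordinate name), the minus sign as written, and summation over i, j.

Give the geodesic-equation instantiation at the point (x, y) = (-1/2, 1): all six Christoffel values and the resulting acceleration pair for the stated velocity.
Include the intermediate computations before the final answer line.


E = 225/16, F = 0, G = 109561/2304 at the point
E_x = -81/4, E_y = 0, F_x = 0, F_y = 0, G_x = -993/32, G_y = 0
EG - F^2 = 2739025/4096;  g^inv = (4096/2739025) * [[109561/2304, 0], [0, 225/16]]
first-kind symbols [ij,l] = (1/2)(d_i g_jl + d_j g_il - d_l g_ij): [xx,x] = E_x/2 = -81/8, [xx,y] = F_x - E_y/2 = 0, [xy,x] = E_y/2 = 0, [xy,y] = G_x/2 = -993/64, [yy,x] = F_y - G_x/2 = 993/64, [yy,y] = G_y/2 = 0
Gamma^x_ij = (G*[ij,x] - F*[ij,y])/(EG - F^2), Gamma^y_ij = (E*[ij,y] - F*[ij,x])/(EG - F^2)
Gamma_xxx = -18/25, Gamma_xxy = 0, Gamma_xyy = 331/300, Gamma_yxx = 0, Gamma_yxy = -108/331, Gamma_yyy = 0
d^2x/dtau^2 = -(Gamma_xxx*(2)^2 + 2*Gamma_xxy*(2)*(1/4) + Gamma_xyy*(1/4)^2) = 13493/4800
d^2y/dtau^2 = -(Gamma_yxx*(2)^2 + 2*Gamma_yxy*(2)*(1/4) + Gamma_yyy*(1/4)^2) = 108/331

Answer: Gamma_xxx = -18/25, Gamma_xxy = 0, Gamma_xyy = 331/300, Gamma_yxx = 0, Gamma_yxy = -108/331, Gamma_yyy = 0; accelerations (d^2x/dtau^2, d^2y/dtau^2) = (13493/4800, 108/331)


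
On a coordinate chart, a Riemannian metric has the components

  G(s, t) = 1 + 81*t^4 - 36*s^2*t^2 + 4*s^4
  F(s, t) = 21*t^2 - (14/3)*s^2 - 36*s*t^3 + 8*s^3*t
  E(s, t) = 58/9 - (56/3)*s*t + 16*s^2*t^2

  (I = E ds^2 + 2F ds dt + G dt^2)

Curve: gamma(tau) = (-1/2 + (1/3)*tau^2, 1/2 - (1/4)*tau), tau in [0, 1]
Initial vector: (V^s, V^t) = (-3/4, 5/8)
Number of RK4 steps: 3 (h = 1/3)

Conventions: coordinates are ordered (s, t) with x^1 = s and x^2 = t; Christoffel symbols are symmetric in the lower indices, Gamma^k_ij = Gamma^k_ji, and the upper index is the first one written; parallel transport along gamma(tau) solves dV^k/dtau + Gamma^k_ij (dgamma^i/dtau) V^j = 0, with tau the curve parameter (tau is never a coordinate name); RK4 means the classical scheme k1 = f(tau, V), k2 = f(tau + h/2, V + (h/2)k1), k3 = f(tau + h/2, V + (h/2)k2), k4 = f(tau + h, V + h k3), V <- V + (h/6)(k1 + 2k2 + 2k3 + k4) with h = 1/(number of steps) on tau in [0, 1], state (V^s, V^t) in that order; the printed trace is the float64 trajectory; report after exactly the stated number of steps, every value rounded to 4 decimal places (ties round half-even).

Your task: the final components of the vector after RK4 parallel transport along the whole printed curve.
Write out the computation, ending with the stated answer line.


gamma'(tau) = ((2/3)*tau, -1/4); f(tau, V)^k = -Gamma^k_ij(gamma(tau)) gamma'^i(tau) V^j; h = 1/3; intermediate values shown to 6 dp
curve data and Christoffel symbols at the stage parameters:
  tau = 0.000000: gamma = (-0.500000, 0.500000), gamma' = (0.000000, -0.250000); Gamma_sss = -0.439359, Gamma_sst = 0.439359, Gamma_stt = 1.977117, Gamma_tss = -0.230664, Gamma_tst = 0.230664, Gamma_ttt = 1.037986
  tau = 0.166667: gamma = (-0.490741, 0.458333), gamma' = (0.111111, -0.250000); Gamma_sss = -0.441090, Gamma_sst = 0.472278, Gamma_stt = 1.984904, Gamma_tss = -0.192230, Gamma_tst = 0.205822, Gamma_ttt = 0.865034
  tau = 0.333333: gamma = (-0.462963, 0.416667), gamma' = (0.222222, -0.250000); Gamma_sss = -0.433909, Gamma_sst = 0.482122, Gamma_stt = 1.952593, Gamma_tss = -0.158451, Gamma_tst = 0.176056, Gamma_ttt = 0.713028
  tau = 0.500000: gamma = (-0.416667, 0.375000), gamma' = (0.333333, -0.250000); Gamma_sss = -0.418822, Gamma_sst = 0.465357, Gamma_stt = 1.884698, Gamma_tss = -0.130022, Gamma_tst = 0.144468, Gamma_ttt = 0.585097
  tau = 0.666667: gamma = (-0.351852, 0.333333), gamma' = (0.444444, -0.250000); Gamma_sss = -0.396672, Gamma_sst = 0.418709, Gamma_stt = 1.785024, Gamma_tss = -0.106498, Gamma_tst = 0.112414, Gamma_ttt = 0.479239
  tau = 0.833333: gamma = (-0.268519, 0.291667), gamma' = (0.555556, -0.250000); Gamma_sss = -0.367992, Gamma_sst = 0.338787, Gamma_stt = 1.655965, Gamma_tss = -0.086404, Gamma_tst = 0.079547, Gamma_ttt = 0.388819
  tau = 1.000000: gamma = (-0.166667, 0.250000), gamma' = (0.666667, -0.250000); Gamma_sss = -0.333023, Gamma_sst = 0.222015, Gamma_stt = 1.498603, Gamma_tss = -0.067530, Gamma_tst = 0.045020, Gamma_ttt = 0.303883
step 0: V^s = -0.7500, V^t = 0.6250
step 1: k1 = (0.226545, 0.118936), k2 = (0.167139, 0.072840), k3 = (0.162076, 0.070634), k4 = (0.096107, 0.035095); V <- V + (h/6)(k1 + 2k2 + 2k3 + k4): V^s = -0.6955, V^t = 0.6495
step 2: k1 = (0.096575, 0.035266), k2 = (0.033245, 0.010321), k3 = (0.029230, 0.009074), k4 = (-0.022917, -0.006153); V <- V + (h/6)(k1 + 2k2 + 2k3 + k4): V^s = -0.6845, V^t = 0.6533
step 3: k1 = (-0.022360, -0.006003), k2 = (-0.051713, -0.012142), k3 = (-0.053359, -0.012529), k4 = (-0.047776, -0.009688); V <- V + (h/6)(k1 + 2k2 + 2k3 + k4): V^s = -0.7000, V^t = 0.6497

Answer: V^s = -0.7000, V^t = 0.6497


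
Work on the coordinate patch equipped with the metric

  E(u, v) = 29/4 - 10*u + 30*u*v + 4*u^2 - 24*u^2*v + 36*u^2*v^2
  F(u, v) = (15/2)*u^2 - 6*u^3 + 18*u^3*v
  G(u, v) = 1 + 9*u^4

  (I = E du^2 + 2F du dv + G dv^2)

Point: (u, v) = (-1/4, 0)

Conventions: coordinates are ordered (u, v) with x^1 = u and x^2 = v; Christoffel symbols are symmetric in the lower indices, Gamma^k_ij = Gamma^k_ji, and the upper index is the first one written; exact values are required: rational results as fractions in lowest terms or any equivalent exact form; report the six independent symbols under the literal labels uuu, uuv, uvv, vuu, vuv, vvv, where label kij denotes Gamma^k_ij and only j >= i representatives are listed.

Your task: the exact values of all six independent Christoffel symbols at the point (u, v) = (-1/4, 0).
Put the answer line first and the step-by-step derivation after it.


Answer: Gamma_uuu = -1536/2569, Gamma_uuv = -1152/2569, Gamma_uvv = 0, Gamma_vuu = -96/2569, Gamma_vuv = -72/2569, Gamma_vvv = 0

E = 10, F = 9/16, G = 265/256 at the point
E_u = -12, E_v = -9, F_u = -39/8, F_v = -9/32, G_u = -9/16, G_v = 0
EG - F^2 = 2569/256;  g^inv = (256/2569) * [[265/256, -9/16], [-9/16, 10]]
first-kind symbols [ij,l] = (1/2)(d_i g_jl + d_j g_il - d_l g_ij): [uu,u] = E_u/2 = -6, [uu,v] = F_u - E_v/2 = -3/8, [uv,u] = E_v/2 = -9/2, [uv,v] = G_u/2 = -9/32, [vv,u] = F_v - G_u/2 = 0, [vv,v] = G_v/2 = 0
Gamma^u_ij = (G*[ij,u] - F*[ij,v])/(EG - F^2), Gamma^v_ij = (E*[ij,v] - F*[ij,u])/(EG - F^2)


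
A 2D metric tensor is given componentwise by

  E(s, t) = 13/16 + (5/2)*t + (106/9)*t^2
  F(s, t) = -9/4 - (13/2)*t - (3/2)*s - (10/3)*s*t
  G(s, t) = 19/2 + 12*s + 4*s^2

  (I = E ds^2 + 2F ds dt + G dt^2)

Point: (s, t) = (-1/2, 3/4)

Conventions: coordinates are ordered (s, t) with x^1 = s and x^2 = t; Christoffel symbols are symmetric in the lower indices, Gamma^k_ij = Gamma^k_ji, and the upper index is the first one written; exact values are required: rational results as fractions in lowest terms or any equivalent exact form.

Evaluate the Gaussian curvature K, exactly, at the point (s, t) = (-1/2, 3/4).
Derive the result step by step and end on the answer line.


E = 149/16, F = -41/8, G = 9/2, EG - F^2 = 1001/64 at the point
E_s = 0, E_t = 121/6, F_s = -4, F_t = -29/6, G_s = 8, G_t = 0
E_tt = 212/9, F_st = -10/3, G_ss = 8
Brioschi: K = (det M1 - det M2) / (EG - F^2)^2 with the standard first/second-derivative matrices M1, M2.
M1 = [[-E_tt/2 + F_st - G_ss/2, E_s/2, F_s - E_t/2], [F_t - G_s/2, E, F], [G_t/2, F, G]] = [[-172/9, 0, -169/12], [-53/6, 149/16, -41/8], [0, -41/8, 9/2]]; det M1 = -179803/192
M2 = [[0, E_t/2, G_s/2], [E_t/2, E, F], [G_s/2, F, G]] = [[0, 121/12, 4], [121/12, 149/16, -41/8], [4, -41/8, 9/2]]; det M2 = -97915/96
det M1 - det M2 = 16027/192; K = 16027/192 / (1001/64)^2 = 93248/273273

Answer: K = 93248/273273


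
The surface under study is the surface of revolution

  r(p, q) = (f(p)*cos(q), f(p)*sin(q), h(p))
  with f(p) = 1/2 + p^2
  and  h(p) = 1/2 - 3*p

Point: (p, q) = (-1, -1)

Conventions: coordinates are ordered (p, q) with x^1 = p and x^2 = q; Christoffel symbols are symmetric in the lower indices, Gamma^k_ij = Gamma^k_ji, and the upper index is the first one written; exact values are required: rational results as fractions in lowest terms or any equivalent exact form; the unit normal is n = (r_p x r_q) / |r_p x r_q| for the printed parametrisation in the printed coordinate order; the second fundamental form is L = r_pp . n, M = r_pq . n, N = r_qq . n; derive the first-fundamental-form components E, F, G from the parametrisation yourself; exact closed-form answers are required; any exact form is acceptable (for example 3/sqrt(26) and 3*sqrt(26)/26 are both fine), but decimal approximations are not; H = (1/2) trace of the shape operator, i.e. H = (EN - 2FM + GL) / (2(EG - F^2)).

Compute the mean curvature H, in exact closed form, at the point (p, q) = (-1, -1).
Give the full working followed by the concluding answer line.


f = 3/2, f' = -2, f'' = 2, h' = -3, h'' = 0
E = 13, F = 0, G = 9/4; answer radicand W^2 = 13
unnormalised second-form numerators: l = 6, m = 0, n = -9/2; L = l/sqrt(13), and similarly M = m/sqrt(W^2), N = n/sqrt(W^2)
H = (E*n - 2*F*m + G*l) / (2*(EG - F^2)*sqrt(W^2)); E*n - 2*F*m + G*l = -45, EG - F^2 = 117/4, so H = (-10/13)/sqrt(13)

Answer: H = -10*sqrt(13)/169


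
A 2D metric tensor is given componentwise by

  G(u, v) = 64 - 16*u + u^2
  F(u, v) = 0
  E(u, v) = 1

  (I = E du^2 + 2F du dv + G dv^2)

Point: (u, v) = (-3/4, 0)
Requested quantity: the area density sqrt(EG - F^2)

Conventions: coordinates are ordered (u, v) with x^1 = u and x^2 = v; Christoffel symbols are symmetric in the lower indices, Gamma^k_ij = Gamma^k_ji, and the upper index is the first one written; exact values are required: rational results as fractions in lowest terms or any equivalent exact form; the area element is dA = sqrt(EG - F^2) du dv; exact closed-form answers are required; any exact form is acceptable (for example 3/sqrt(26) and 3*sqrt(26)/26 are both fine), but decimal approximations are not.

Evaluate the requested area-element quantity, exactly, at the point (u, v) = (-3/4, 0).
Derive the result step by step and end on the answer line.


E = 1, F = 0, G = 1225/16; EG - F^2 = 1225/16

Answer: sqrt(EG - F^2) = 35/4


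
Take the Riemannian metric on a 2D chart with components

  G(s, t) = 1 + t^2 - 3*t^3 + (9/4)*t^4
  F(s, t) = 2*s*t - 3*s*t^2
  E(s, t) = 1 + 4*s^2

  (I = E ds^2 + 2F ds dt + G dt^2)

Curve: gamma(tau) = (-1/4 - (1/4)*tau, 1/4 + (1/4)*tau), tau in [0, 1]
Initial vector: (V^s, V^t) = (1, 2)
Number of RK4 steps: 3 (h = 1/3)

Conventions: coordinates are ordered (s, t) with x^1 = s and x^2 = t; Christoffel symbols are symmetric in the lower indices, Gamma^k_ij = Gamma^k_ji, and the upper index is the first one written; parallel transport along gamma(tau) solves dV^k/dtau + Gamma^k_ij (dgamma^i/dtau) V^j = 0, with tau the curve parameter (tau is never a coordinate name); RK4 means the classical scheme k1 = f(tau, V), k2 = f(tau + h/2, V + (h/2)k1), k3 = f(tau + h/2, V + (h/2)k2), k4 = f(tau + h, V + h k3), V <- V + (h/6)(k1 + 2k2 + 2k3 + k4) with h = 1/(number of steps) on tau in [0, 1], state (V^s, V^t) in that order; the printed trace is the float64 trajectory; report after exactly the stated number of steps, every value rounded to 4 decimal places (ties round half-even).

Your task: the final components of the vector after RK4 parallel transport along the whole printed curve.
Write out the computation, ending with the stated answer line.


gamma'(tau) = (-1/4, 1/4); f(tau, V)^k = -Gamma^k_ij(gamma(tau)) gamma'^i(tau) V^j; h = 1/3; intermediate values shown to 6 dp
curve data and Christoffel symbols at the stage parameters:
  tau = 0.000000: gamma = (-0.250000, 0.250000), gamma' = (-0.250000, 0.250000); Gamma_sss = -0.784674, Gamma_sst = 0.000000, Gamma_stt = -0.098084, Gamma_tss = 0.245211, Gamma_tst = 0.000000, Gamma_ttt = 0.030651
  tau = 0.166667: gamma = (-0.291667, 0.291667), gamma' = (-0.250000, 0.250000); Gamma_sss = -0.853329, Gamma_sst = 0.000000, Gamma_stt = -0.053333, Gamma_tss = 0.239999, Gamma_tst = 0.000000, Gamma_ttt = 0.015000
  tau = 0.333333: gamma = (-0.333333, 0.333333), gamma' = (-0.250000, 0.250000); Gamma_sss = -0.905660, Gamma_sst = 0.000000, Gamma_stt = 0.000000, Gamma_tss = 0.226415, Gamma_tst = 0.000000, Gamma_ttt = 0.000000
  tau = 0.500000: gamma = (-0.375000, 0.375000), gamma' = (-0.250000, 0.250000); Gamma_sss = -0.943743, Gamma_sst = 0.000000, Gamma_stt = 0.058984, Gamma_tss = 0.206444, Gamma_tst = 0.000000, Gamma_ttt = -0.012903
  tau = 0.666667: gamma = (-0.416667, 0.416667), gamma' = (-0.250000, 0.250000); Gamma_sss = -0.969636, Gamma_sst = 0.000000, Gamma_stt = 0.121204, Gamma_tss = 0.181807, Gamma_tst = 0.000000, Gamma_ttt = -0.022726
  tau = 0.833333: gamma = (-0.458333, 0.458333), gamma' = (-0.250000, 0.250000); Gamma_sss = -0.985243, Gamma_sst = 0.000000, Gamma_stt = 0.184733, Gamma_tss = 0.153944, Gamma_tst = 0.000000, Gamma_ttt = -0.028865
  tau = 1.000000: gamma = (-0.500000, 0.500000), gamma' = (-0.250000, 0.250000); Gamma_sss = -0.992248, Gamma_sst = 0.000000, Gamma_stt = 0.248062, Gamma_tss = 0.124031, Gamma_tst = 0.000000, Gamma_ttt = -0.031008
step 0: V^s = 1.0000, V^t = 2.0000
step 1: k1 = (-0.147126, 0.045977), k2 = (-0.181332, 0.051000), k3 = (-0.180105, 0.050655), k4 = (-0.212822, 0.053206); V <- V + (h/6)(k1 + 2k2 + 2k3 + k4): V^s = 0.9398, V^t = 2.0168
step 2: k1 = (-0.212795, 0.053199), k2 = (-0.243245, 0.053210), k3 = (-0.242048, 0.052948), k4 = (-0.269914, 0.050609); V <- V + (h/6)(k1 + 2k2 + 2k3 + k4): V^s = 0.8591, V^t = 2.0344
step 3: k1 = (-0.269898, 0.050606), k2 = (-0.294870, 0.046073), k3 = (-0.293810, 0.045908), k4 = (-0.315928, 0.039491); V <- V + (h/6)(k1 + 2k2 + 2k3 + k4): V^s = 0.7611, V^t = 2.0496

Answer: V^s = 0.7611, V^t = 2.0496


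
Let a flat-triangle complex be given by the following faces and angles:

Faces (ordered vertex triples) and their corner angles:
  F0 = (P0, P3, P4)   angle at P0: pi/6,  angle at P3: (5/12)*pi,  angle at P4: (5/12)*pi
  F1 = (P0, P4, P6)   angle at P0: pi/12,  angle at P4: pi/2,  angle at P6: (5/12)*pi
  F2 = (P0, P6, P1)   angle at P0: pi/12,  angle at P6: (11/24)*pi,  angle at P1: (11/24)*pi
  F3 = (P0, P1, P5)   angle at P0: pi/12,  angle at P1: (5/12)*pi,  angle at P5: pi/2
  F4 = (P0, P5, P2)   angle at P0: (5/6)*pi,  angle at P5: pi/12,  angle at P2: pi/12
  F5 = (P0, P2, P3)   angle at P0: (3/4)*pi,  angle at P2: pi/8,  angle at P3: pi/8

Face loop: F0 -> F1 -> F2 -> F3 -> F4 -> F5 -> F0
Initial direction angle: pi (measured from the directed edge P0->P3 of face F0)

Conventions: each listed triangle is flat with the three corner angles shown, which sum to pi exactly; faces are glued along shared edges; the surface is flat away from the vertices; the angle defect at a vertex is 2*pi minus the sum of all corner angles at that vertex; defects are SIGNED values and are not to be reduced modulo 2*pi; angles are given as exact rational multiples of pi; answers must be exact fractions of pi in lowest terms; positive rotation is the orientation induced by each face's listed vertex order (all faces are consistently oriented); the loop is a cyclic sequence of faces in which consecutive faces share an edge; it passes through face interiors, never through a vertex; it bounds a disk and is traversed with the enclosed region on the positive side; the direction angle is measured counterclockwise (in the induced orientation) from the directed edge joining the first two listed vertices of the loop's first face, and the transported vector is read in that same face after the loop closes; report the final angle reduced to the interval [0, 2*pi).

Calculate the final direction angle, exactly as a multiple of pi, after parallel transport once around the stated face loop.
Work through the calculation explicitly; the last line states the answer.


enclosed vertex P0: corner angles sum to 2*pi, defect = 2*pi - 2*pi = 0
holonomy = initial angle + sum of enclosed defects (mod 2*pi), positive in the induced orientation
final angle = pi + 0 = pi (mod 2*pi)

Answer: final direction angle = pi


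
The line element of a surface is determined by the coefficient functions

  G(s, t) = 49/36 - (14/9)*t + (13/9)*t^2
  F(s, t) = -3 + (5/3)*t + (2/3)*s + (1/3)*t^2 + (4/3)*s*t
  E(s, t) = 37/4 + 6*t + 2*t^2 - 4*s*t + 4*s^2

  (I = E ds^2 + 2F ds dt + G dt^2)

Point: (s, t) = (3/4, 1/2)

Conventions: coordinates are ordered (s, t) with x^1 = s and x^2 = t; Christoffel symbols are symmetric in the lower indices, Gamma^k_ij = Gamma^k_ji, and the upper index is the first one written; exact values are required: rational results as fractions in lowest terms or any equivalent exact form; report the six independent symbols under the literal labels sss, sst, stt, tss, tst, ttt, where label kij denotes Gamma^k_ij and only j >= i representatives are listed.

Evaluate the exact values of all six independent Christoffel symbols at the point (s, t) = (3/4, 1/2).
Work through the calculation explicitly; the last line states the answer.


E = 27/2, F = -13/12, G = 17/18 at the point
E_s = 4, E_t = 5, F_s = 4/3, F_t = 3, G_s = 0, G_t = -1/9
EG - F^2 = 1667/144;  g^inv = (144/1667) * [[17/18, 13/12], [13/12, 27/2]]
first-kind symbols [ij,l] = (1/2)(d_i g_jl + d_j g_il - d_l g_ij): [ss,s] = E_s/2 = 2, [ss,t] = F_s - E_t/2 = -7/6, [st,s] = E_t/2 = 5/2, [st,t] = G_s/2 = 0, [tt,s] = F_t - G_s/2 = 3, [tt,t] = G_t/2 = -1/18
Gamma^s_ij = (G*[ij,s] - F*[ij,t])/(EG - F^2), Gamma^t_ij = (E*[ij,t] - F*[ij,s])/(EG - F^2)

Answer: Gamma_sss = 90/1667, Gamma_sst = 340/1667, Gamma_stt = 1198/5001, Gamma_tss = -1956/1667, Gamma_tst = 390/1667, Gamma_ttt = 360/1667


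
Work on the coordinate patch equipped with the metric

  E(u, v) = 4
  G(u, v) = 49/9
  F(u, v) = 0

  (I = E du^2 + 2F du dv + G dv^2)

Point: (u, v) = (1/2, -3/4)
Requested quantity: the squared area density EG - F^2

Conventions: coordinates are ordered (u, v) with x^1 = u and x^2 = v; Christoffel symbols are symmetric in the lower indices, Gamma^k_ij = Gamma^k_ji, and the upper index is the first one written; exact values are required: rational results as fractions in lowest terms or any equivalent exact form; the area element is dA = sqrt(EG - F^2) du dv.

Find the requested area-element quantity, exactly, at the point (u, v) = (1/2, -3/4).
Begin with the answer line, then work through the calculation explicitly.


Answer: EG - F^2 = 196/9

E = 4, F = 0, G = 49/9; EG - F^2 = 196/9


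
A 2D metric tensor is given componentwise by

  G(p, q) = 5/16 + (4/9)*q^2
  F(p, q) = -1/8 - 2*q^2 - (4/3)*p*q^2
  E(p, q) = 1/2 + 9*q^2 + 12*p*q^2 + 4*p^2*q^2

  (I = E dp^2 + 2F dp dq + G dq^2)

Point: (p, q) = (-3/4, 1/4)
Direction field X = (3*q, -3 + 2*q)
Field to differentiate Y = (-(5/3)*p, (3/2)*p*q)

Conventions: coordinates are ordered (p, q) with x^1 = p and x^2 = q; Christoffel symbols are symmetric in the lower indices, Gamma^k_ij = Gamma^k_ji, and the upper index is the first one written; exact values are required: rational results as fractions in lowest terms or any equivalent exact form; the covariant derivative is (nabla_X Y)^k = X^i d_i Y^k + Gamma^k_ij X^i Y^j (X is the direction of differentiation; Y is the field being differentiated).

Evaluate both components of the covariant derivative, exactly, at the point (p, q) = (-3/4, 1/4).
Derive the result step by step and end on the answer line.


E = 41/64, F = -3/16, G = 49/144 at the point
E_p = 3/8, E_q = 9/8, F_p = -1/12, F_q = -1/2, G_p = 0, G_q = 2/9
EG - F^2 = 1685/9216;  g^inv = (9216/1685) * [[49/144, 3/16], [3/16, 41/64]]
first-kind symbols [ij,l] = (1/2)(d_i g_jl + d_j g_il - d_l g_ij): [pp,p] = E_p/2 = 3/16, [pp,q] = F_p - E_q/2 = -31/48, [pq,p] = E_q/2 = 9/16, [pq,q] = G_p/2 = 0, [qq,p] = F_q - G_p/2 = -1/2, [qq,q] = G_q/2 = 1/9
Gamma^p_ij = (G*[ij,p] - F*[ij,q])/(EG - F^2), Gamma^q_ij = (E*[ij,q] - F*[ij,p])/(EG - F^2)
Gamma_ppp = -528/1685, Gamma_ppq = 1764/1685, Gamma_pqq = -1376/1685, Gamma_qpp = -3489/1685, Gamma_qpq = 972/1685, Gamma_qqq = -208/1685
X = (3/4, -5/2), Y = (5/4, -9/32) at the point

Answer: (nabla_X Y)^p = -302507/53920, (nabla_X Y)^q = -5787/6740


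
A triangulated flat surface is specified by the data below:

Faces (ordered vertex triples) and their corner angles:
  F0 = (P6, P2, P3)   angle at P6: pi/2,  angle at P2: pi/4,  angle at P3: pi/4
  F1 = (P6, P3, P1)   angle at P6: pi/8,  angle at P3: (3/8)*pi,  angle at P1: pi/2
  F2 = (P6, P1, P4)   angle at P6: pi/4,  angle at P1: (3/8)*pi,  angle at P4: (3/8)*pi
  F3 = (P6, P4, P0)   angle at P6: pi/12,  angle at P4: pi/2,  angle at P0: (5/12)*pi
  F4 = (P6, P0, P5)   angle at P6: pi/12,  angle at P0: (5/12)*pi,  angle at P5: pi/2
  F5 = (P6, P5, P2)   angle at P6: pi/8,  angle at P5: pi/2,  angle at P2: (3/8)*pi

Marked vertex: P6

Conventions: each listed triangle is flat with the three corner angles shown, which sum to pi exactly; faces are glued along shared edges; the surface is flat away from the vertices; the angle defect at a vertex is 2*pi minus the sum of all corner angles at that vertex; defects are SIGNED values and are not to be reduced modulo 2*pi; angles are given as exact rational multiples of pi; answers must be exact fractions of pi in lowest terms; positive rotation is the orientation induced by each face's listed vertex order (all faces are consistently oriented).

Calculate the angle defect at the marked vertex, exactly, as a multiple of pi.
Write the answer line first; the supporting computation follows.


Answer: defect(P6) = (5/6)*pi

Sum of corner angles at P6: (7/6)*pi
defect = 2*pi - (7/6)*pi


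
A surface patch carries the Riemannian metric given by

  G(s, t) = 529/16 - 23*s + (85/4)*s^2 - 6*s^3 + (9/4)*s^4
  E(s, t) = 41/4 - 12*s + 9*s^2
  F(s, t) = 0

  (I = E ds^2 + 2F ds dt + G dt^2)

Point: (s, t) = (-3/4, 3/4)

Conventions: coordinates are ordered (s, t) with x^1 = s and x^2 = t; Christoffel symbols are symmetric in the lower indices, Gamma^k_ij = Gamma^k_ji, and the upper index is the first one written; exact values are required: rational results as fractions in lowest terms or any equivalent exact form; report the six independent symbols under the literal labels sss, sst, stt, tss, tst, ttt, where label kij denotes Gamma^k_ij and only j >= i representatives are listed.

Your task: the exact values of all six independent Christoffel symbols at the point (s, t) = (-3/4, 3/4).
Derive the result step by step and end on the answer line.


E = 389/16, F = 0, G = 67081/1024 at the point
E_s = -51/2, E_t = 0, F_s = 0, F_t = 0, G_s = -4403/64, G_t = 0
EG - F^2 = 26094509/16384;  g^inv = (16384/26094509) * [[67081/1024, 0], [0, 389/16]]
first-kind symbols [ij,l] = (1/2)(d_i g_jl + d_j g_il - d_l g_ij): [ss,s] = E_s/2 = -51/4, [ss,t] = F_s - E_t/2 = 0, [st,s] = E_t/2 = 0, [st,t] = G_s/2 = -4403/128, [tt,s] = F_t - G_s/2 = 4403/128, [tt,t] = G_t/2 = 0
Gamma^s_ij = (G*[ij,s] - F*[ij,t])/(EG - F^2), Gamma^t_ij = (E*[ij,t] - F*[ij,s])/(EG - F^2)

Answer: Gamma_sss = -204/389, Gamma_sst = 0, Gamma_stt = 4403/3112, Gamma_tss = 0, Gamma_tst = -136/259, Gamma_ttt = 0


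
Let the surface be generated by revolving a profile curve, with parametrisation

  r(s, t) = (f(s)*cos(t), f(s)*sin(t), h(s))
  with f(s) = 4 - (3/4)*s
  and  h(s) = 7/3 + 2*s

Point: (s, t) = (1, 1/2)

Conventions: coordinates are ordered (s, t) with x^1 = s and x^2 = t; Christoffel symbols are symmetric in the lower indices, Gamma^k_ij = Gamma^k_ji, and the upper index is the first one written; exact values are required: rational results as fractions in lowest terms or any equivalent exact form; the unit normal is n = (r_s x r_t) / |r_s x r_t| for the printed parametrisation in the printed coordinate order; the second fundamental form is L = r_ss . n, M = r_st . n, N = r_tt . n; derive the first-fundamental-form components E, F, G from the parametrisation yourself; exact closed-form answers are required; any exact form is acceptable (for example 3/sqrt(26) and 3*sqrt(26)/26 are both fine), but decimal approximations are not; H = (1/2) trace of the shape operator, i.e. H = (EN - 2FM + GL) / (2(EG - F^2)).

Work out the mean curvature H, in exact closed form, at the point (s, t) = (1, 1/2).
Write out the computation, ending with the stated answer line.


f = 13/4, f' = -3/4, f'' = 0, h' = 2, h'' = 0
E = 73/16, F = 0, G = 169/16; answer radicand W^2 = 73/16
unnormalised second-form numerators: l = 0, m = 0, n = 13/2; L = l/sqrt(73/16), and similarly M = m/sqrt(W^2), N = n/sqrt(W^2)
H = (E*n - 2*F*m + G*l) / (2*(EG - F^2)*sqrt(W^2)); E*n - 2*F*m + G*l = 949/32, EG - F^2 = 12337/256, so H = (4/13)/sqrt(73/16)

Answer: H = 16*sqrt(73)/949


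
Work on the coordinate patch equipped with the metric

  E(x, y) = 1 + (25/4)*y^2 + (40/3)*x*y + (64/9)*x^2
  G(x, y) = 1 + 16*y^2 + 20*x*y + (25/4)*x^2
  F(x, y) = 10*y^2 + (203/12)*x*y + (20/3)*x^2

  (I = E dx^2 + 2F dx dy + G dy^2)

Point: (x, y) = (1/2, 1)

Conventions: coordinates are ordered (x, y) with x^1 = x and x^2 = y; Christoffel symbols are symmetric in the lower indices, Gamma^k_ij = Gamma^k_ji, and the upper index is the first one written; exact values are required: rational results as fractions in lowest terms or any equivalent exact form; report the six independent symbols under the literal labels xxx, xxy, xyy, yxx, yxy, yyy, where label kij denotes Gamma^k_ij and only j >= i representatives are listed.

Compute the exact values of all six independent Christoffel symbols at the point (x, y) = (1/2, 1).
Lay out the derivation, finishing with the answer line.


E = 565/36, F = 161/8, G = 457/16 at the point
E_x = 184/9, E_y = 115/6, F_x = 283/12, F_y = 683/24, G_x = 105/4, G_y = 42
EG - F^2 = 6229/144;  g^inv = (144/6229) * [[457/16, -161/8], [-161/8, 565/36]]
first-kind symbols [ij,l] = (1/2)(d_i g_jl + d_j g_il - d_l g_ij): [xx,x] = E_x/2 = 92/9, [xx,y] = F_x - E_y/2 = 14, [xy,x] = E_y/2 = 115/12, [xy,y] = G_x/2 = 105/8, [yy,x] = F_y - G_x/2 = 46/3, [yy,y] = G_y/2 = 21
Gamma^x_ij = (G*[ij,x] - F*[ij,y])/(EG - F^2), Gamma^y_ij = (E*[ij,y] - F*[ij,x])/(EG - F^2)

Answer: Gamma_xxx = 1472/6229, Gamma_xxy = 1380/6229, Gamma_xyy = 2208/6229, Gamma_yxx = 2016/6229, Gamma_yxy = 1890/6229, Gamma_yyy = 3024/6229


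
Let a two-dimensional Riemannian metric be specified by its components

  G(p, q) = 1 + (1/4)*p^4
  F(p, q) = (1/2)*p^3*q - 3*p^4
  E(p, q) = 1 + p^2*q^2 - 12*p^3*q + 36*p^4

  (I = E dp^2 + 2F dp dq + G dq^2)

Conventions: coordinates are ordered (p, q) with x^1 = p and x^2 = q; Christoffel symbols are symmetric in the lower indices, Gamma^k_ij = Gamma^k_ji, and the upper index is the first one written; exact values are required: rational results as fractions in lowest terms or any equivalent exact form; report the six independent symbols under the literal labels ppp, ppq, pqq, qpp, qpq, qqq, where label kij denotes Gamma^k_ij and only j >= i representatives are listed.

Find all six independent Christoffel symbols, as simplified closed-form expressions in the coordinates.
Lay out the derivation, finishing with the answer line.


E = 1 + p^2*q^2 - 12*p^3*q + 36*p^4; F = (1/2)*p^3*q - 3*p^4; G = 1 + (1/4)*p^4
Gamma^k_ij = (1/2) g^{kl} (d_i g_jl + d_j g_il - d_l g_ij), with g^inv = (1/(EG-F^2)) [[G, -F], [-F, E]]
first partials: E_p = 2*p*q^2 - 36*p^2*q + 144*p^3, E_q = 2*p^2*q - 12*p^3, F_p = (3/2)*p^2*q - 12*p^3, F_q = (1/2)*p^3, G_p = p^3, G_q = 0
D = EG - F^2 = 1 + p^2*q^2 - 12*p^3*q + (145/4)*p^4
expanded: Gamma^p_pp = (G E_p - 2F F_p + F E_q)/(2D), Gamma^p_pq = (G E_q - F G_p)/(2D), Gamma^p_qq = (2G F_q - G G_p - F G_q)/(2D), Gamma^q_pp = (2E F_p - E E_q - F E_p)/(2D), Gamma^q_pq = (E G_p - F E_q)/(2D), Gamma^q_qq = (E G_q - 2F F_q + F G_p)/(2D); substitute and cancel common factors

Answer: Gamma_ppp = (288*p^3 - 72*p^2*q + 4*p*q^2)/(145*p^4 - 48*p^3*q + 4*p^2*q^2 + 4), Gamma_ppq = (-24*p^3 + 4*p^2*q)/(145*p^4 - 48*p^3*q + 4*p^2*q^2 + 4), Gamma_pqq = 0, Gamma_qpp = (-24*p^3 + 2*p^2*q)/(145*p^4 - 48*p^3*q + 4*p^2*q^2 + 4), Gamma_qpq = 2*p^3/(145*p^4 - 48*p^3*q + 4*p^2*q^2 + 4), Gamma_qqq = 0


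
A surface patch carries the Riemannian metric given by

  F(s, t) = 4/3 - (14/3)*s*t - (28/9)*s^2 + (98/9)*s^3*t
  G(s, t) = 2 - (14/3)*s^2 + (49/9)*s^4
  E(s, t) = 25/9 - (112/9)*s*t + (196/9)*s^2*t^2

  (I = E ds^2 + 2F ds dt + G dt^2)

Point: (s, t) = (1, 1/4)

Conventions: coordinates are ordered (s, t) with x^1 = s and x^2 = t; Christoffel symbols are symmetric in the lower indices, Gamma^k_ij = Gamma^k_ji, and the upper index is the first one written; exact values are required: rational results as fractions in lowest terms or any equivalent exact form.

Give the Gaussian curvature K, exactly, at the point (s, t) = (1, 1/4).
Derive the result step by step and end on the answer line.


E = 37/36, F = -2/9, G = 25/9, EG - F^2 = 101/36 at the point
E_s = -7/18, E_t = -14/9, F_s = 7/9, F_t = 56/9, G_s = 112/9, G_t = 0
E_tt = 392/9, F_st = 28, G_ss = 56
Evaluate Brioschi's two determinant matrices M1, M2 and divide by (EG - F^2)^2.
M1 = [[-E_tt/2 + F_st - G_ss/2, E_s/2, F_s - E_t/2], [F_t - G_s/2, E, F], [G_t/2, F, G]] = [[-196/9, -7/36, 14/9], [0, 37/36, -2/9], [0, -2/9, 25/9]]; det M1 = -4949/81
M2 = [[0, E_t/2, G_s/2], [E_t/2, E, F], [G_s/2, F, G]] = [[0, -7/9, 56/9], [-7/9, 37/36, -2/9], [56/9, -2/9, 25/9]]; det M2 = -3185/81
det M1 - det M2 = -196/9; K = -196/9 / (101/36)^2 = -28224/10201

Answer: K = -28224/10201


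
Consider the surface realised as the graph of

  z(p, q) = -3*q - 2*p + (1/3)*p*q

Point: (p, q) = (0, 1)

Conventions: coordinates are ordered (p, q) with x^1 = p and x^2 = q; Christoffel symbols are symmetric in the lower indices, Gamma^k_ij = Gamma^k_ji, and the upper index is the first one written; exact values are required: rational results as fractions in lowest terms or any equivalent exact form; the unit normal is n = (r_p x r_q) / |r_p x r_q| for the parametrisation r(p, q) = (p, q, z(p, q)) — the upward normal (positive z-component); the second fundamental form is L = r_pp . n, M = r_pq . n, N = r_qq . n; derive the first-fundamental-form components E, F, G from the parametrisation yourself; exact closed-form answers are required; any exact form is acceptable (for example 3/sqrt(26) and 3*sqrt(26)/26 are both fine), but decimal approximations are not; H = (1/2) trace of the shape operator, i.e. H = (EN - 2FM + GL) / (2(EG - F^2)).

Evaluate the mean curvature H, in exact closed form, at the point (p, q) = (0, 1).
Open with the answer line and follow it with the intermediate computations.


Answer: H = -9*sqrt(115)/2645

z_p = -5/3, z_q = -3, z_pp = 0, z_pq = 1/3, z_qq = 0
E = 34/9, F = 5, G = 10; answer radicand W^2 = 115/9
unnormalised second-form numerators: l = 0, m = 1/3, n = 0; L = l/sqrt(115/9), and similarly M = m/sqrt(W^2), N = n/sqrt(W^2)
H = (E*n - 2*F*m + G*l) / (2*(EG - F^2)*sqrt(W^2)); E*n - 2*F*m + G*l = -10/3, EG - F^2 = 115/9, so H = (-3/23)/sqrt(115/9)


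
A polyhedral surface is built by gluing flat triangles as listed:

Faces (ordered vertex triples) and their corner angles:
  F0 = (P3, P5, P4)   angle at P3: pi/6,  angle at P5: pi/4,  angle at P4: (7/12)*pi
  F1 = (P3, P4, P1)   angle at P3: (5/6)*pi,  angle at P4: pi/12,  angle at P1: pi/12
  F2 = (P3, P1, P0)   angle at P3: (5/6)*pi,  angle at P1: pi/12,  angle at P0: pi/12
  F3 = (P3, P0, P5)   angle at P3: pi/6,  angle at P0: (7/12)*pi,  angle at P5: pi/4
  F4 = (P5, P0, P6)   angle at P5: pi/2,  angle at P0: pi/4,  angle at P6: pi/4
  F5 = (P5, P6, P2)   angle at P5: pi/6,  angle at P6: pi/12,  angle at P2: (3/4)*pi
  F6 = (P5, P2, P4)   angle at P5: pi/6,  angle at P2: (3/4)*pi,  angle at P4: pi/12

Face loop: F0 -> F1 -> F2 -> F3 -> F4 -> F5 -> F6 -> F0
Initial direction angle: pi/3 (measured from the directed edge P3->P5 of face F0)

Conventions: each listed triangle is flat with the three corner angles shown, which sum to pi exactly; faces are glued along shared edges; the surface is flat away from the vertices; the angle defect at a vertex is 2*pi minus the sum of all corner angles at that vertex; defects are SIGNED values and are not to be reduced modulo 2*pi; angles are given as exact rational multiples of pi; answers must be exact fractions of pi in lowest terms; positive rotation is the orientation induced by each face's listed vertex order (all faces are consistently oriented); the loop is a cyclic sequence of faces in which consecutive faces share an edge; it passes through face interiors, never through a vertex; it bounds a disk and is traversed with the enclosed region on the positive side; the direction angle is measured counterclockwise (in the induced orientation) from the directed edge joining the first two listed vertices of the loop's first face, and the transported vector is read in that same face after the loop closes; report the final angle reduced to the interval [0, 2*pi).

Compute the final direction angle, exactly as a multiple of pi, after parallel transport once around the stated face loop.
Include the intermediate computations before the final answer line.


enclosed vertex P3: corner angles sum to 2*pi, defect = 2*pi - 2*pi = 0
enclosed vertex P5: corner angles sum to (4/3)*pi, defect = 2*pi - (4/3)*pi = (2/3)*pi
adding the enclosed defects to the starting angle (mod 2*pi, induced orientation) gives the holonomy
final angle = pi/3 + (2/3)*pi = pi (mod 2*pi)

Answer: final direction angle = pi


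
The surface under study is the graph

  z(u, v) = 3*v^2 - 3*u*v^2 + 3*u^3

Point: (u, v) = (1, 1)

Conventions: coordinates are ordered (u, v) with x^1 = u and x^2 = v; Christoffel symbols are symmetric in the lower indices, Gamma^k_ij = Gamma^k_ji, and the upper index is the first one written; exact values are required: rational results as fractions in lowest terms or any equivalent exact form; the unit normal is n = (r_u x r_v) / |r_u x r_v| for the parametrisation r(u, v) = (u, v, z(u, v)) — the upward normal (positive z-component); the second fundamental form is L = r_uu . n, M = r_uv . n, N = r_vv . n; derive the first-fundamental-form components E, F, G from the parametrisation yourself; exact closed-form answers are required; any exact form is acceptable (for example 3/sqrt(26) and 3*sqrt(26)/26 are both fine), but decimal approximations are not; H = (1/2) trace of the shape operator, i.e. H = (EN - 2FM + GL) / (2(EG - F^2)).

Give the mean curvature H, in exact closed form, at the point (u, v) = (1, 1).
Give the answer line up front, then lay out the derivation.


Answer: H = 9*sqrt(37)/1369

z_u = 6, z_v = 0, z_uu = 18, z_uv = -6, z_vv = 0
E = 37, F = 0, G = 1; answer radicand W^2 = 37
unnormalised second-form numerators: l = 18, m = -6, n = 0; L = l/sqrt(37), and similarly M = m/sqrt(W^2), N = n/sqrt(W^2)
H = (E*n - 2*F*m + G*l) / (2*(EG - F^2)*sqrt(W^2)); E*n - 2*F*m + G*l = 18, EG - F^2 = 37, so H = (9/37)/sqrt(37)


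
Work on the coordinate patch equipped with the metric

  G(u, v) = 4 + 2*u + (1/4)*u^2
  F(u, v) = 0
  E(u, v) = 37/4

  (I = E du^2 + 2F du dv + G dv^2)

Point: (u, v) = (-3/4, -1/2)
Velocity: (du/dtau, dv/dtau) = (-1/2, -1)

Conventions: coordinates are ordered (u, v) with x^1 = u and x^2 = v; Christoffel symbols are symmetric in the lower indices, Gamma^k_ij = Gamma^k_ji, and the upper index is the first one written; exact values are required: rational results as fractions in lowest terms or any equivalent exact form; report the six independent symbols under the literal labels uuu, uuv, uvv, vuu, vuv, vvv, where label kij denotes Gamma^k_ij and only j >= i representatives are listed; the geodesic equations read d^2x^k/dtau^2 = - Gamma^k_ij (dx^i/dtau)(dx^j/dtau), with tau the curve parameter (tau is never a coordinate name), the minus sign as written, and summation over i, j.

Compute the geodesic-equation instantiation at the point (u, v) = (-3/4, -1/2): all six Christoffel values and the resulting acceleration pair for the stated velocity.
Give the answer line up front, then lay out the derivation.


Answer: Gamma_uuu = 0, Gamma_uuv = 0, Gamma_uvv = -13/148, Gamma_vuu = 0, Gamma_vuv = 4/13, Gamma_vvv = 0; accelerations (d^2u/dtau^2, d^2v/dtau^2) = (13/148, -4/13)

E = 37/4, F = 0, G = 169/64 at the point
E_u = 0, E_v = 0, F_u = 0, F_v = 0, G_u = 13/8, G_v = 0
EG - F^2 = 6253/256;  g^inv = (256/6253) * [[169/64, 0], [0, 37/4]]
first-kind symbols [ij,l] = (1/2)(d_i g_jl + d_j g_il - d_l g_ij): [uu,u] = E_u/2 = 0, [uu,v] = F_u - E_v/2 = 0, [uv,u] = E_v/2 = 0, [uv,v] = G_u/2 = 13/16, [vv,u] = F_v - G_u/2 = -13/16, [vv,v] = G_v/2 = 0
Gamma^u_ij = (G*[ij,u] - F*[ij,v])/(EG - F^2), Gamma^v_ij = (E*[ij,v] - F*[ij,u])/(EG - F^2)
Gamma_uuu = 0, Gamma_uuv = 0, Gamma_uvv = -13/148, Gamma_vuu = 0, Gamma_vuv = 4/13, Gamma_vvv = 0
d^2u/dtau^2 = -(Gamma_uuu*(-1/2)^2 + 2*Gamma_uuv*(-1/2)*(-1) + Gamma_uvv*(-1)^2) = 13/148
d^2v/dtau^2 = -(Gamma_vuu*(-1/2)^2 + 2*Gamma_vuv*(-1/2)*(-1) + Gamma_vvv*(-1)^2) = -4/13
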